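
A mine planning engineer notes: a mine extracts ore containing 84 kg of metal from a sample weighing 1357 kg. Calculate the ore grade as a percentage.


Ore grade = (metal mass / ore mass) * 100
= (84 / 1357) * 100
= 0.06190125276 * 100
= 6.1901%

6.1901%


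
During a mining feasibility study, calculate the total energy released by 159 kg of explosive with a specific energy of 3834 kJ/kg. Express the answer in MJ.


609.606 MJ

Energy = mass * specific_energy / 1000
= 159 * 3834 / 1000
= 609606 / 1000
= 609.606 MJ


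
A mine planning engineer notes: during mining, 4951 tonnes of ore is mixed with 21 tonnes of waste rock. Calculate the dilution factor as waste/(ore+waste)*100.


0.4224%

Total material = ore + waste
= 4951 + 21 = 4972 tonnes
Dilution = waste / total * 100
= 21 / 4972 * 100
= 0.004223652454 * 100
= 0.4224%


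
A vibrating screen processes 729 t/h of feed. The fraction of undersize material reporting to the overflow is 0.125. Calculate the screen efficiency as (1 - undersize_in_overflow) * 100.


87.5%

Screen efficiency = (1 - fraction of undersize in overflow) * 100
= (1 - 0.125) * 100
= 0.875 * 100
= 87.5%


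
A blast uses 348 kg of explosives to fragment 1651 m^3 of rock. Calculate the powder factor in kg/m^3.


Powder factor = explosive mass / rock volume
= 348 / 1651
= 0.2108 kg/m^3

0.2108 kg/m^3


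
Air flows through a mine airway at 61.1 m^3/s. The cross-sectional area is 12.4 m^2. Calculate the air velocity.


Velocity = flow rate / cross-sectional area
= 61.1 / 12.4
= 4.9274 m/s

4.9274 m/s


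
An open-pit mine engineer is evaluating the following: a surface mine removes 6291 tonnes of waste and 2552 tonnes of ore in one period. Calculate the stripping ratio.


Stripping ratio = waste tonnage / ore tonnage
= 6291 / 2552
= 2.4651

2.4651


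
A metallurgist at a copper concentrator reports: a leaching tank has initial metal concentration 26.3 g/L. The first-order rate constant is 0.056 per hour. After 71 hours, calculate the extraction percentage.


98.1239%

Compute the exponent:
-k * t = -0.056 * 71 = -3.976
Remaining concentration:
C = 26.3 * exp(-3.976)
= 26.3 * 0.01876053158
= 0.4934019805 g/L
Extracted = 26.3 - 0.4934019805 = 25.80659802 g/L
Extraction % = 25.80659802 / 26.3 * 100
= 98.1239%


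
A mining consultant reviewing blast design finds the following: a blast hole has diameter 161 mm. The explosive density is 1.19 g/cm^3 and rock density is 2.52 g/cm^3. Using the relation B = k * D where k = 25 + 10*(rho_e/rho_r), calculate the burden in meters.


4.7853 m

First, compute k:
rho_e / rho_r = 1.19 / 2.52 = 0.4722222222
k = 25 + 10 * 0.4722222222 = 29.72222222
Then, compute burden:
B = k * D / 1000 = 29.72222222 * 161 / 1000
= 4785.277778 / 1000
= 4.7853 m


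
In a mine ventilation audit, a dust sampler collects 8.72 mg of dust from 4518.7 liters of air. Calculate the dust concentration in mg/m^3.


Convert liters to m^3: 1 m^3 = 1000 L
Concentration = mass / volume * 1000
= 8.72 / 4518.7 * 1000
= 0.001929758559 * 1000
= 1.9298 mg/m^3

1.9298 mg/m^3


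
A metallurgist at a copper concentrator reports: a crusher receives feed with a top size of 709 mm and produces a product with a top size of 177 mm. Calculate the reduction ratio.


4.0056

Reduction ratio = feed size / product size
= 709 / 177
= 4.0056


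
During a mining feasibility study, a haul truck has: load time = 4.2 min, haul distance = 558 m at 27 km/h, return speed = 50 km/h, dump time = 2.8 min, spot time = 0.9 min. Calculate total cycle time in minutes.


Convert haul speed to m/min: 27 * 1000/60 = 450 m/min
Haul time = 558 / 450 = 1.24 min
Convert return speed to m/min: 50 * 1000/60 = 833.3333333 m/min
Return time = 558 / 833.3333333 = 0.6696 min
Total cycle time:
= 4.2 + 1.24 + 2.8 + 0.6696 + 0.9
= 9.8096 min

9.8096 min


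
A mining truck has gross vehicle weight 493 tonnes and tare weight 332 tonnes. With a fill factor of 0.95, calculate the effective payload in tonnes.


Maximum payload = gross - tare
= 493 - 332 = 161 tonnes
Effective payload = max payload * fill factor
= 161 * 0.95
= 152.95 tonnes

152.95 tonnes


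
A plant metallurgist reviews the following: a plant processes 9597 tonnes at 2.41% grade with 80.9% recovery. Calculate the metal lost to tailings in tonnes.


Total metal in feed:
= 9597 * 2.41 / 100 = 231.2877 tonnes
Metal recovered:
= 231.2877 * 80.9 / 100 = 187.1117493 tonnes
Metal lost to tailings:
= 231.2877 - 187.1117493
= 44.176 tonnes

44.176 tonnes


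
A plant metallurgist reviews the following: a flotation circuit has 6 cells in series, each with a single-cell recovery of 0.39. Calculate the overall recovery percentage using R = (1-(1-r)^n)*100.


Complement of single-cell recovery:
1 - r = 1 - 0.39 = 0.61
Raise to power n:
(1 - r)^6 = 0.61^6 = 0.05152037436
Overall recovery:
R = (1 - 0.05152037436) * 100
= 94.848%

94.848%


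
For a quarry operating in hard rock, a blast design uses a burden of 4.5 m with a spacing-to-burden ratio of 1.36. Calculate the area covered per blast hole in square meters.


27.54 m^2

First, find the spacing:
Spacing = burden * ratio = 4.5 * 1.36
= 6.12 m
Then, calculate the area:
Area = burden * spacing = 4.5 * 6.12
= 27.54 m^2


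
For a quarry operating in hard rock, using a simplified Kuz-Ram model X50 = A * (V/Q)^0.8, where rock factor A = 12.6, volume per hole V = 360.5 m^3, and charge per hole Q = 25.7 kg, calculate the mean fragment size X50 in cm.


104.2193 cm

Compute V/Q:
V/Q = 360.5 / 25.7 = 14.02723735
Raise to the power 0.8:
(V/Q)^0.8 = 14.02723735^0.8 = 8.271375108
Multiply by A:
X50 = 12.6 * 8.271375108
= 104.2193 cm


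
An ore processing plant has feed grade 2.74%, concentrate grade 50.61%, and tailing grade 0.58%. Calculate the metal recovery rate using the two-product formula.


Using the two-product formula:
R = 100 * c * (f - t) / (f * (c - t))
Numerator = 100 * 50.61 * (2.74 - 0.58)
= 100 * 50.61 * 2.16
= 10931.76
Denominator = 2.74 * (50.61 - 0.58)
= 2.74 * 50.03
= 137.0822
R = 10931.76 / 137.0822
= 79.746%

79.746%


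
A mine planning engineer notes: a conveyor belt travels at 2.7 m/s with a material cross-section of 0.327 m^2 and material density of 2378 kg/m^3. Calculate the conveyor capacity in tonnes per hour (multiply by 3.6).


Volumetric flow = speed * area
= 2.7 * 0.327 = 0.8829 m^3/s
Mass flow = volumetric * density
= 0.8829 * 2378 = 2099.5362 kg/s
Convert to t/h: multiply by 3.6
Capacity = 2099.5362 * 3.6
= 7558.3303 t/h

7558.3303 t/h


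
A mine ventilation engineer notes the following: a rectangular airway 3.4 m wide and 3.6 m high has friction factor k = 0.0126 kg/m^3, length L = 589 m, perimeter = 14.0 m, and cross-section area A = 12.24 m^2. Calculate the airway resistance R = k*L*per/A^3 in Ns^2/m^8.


0.0567 Ns^2/m^8

Compute the numerator:
k * L * per = 0.0126 * 589 * 14.0
= 103.8996
Compute the denominator:
A^3 = 12.24^3 = 1833.767424
Resistance:
R = 103.8996 / 1833.767424
= 0.0567 Ns^2/m^8


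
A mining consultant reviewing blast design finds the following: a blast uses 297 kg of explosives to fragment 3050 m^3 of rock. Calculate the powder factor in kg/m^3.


0.0974 kg/m^3

Powder factor = explosive mass / rock volume
= 297 / 3050
= 0.0974 kg/m^3


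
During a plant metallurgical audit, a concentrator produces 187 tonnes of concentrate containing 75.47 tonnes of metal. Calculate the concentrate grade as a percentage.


40.3583%

Grade = (metal in concentrate / concentrate mass) * 100
= (75.47 / 187) * 100
= 0.4035828877 * 100
= 40.3583%


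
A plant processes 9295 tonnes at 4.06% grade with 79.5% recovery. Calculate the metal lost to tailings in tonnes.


Total metal in feed:
= 9295 * 4.06 / 100 = 377.377 tonnes
Metal recovered:
= 377.377 * 79.5 / 100 = 300.014715 tonnes
Metal lost to tailings:
= 377.377 - 300.014715
= 77.3623 tonnes

77.3623 tonnes


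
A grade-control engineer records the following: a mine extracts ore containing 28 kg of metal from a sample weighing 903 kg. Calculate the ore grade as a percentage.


3.1008%

Ore grade = (metal mass / ore mass) * 100
= (28 / 903) * 100
= 0.03100775194 * 100
= 3.1008%


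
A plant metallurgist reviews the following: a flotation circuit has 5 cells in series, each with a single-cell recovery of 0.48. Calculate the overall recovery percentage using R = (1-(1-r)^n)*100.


Complement of single-cell recovery:
1 - r = 1 - 0.48 = 0.52
Raise to power n:
(1 - r)^5 = 0.52^5 = 0.0380204032
Overall recovery:
R = (1 - 0.0380204032) * 100
= 96.198%

96.198%


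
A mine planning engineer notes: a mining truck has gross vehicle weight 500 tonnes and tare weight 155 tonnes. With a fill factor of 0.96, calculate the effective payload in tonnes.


331.2 tonnes

Maximum payload = gross - tare
= 500 - 155 = 345 tonnes
Effective payload = max payload * fill factor
= 345 * 0.96
= 331.2 tonnes


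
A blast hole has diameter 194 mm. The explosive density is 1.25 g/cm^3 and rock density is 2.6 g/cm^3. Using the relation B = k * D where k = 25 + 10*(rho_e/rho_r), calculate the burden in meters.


First, compute k:
rho_e / rho_r = 1.25 / 2.6 = 0.4807692308
k = 25 + 10 * 0.4807692308 = 29.80769231
Then, compute burden:
B = k * D / 1000 = 29.80769231 * 194 / 1000
= 5782.692308 / 1000
= 5.7827 m

5.7827 m


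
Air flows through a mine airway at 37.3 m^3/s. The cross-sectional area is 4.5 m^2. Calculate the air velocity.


Velocity = flow rate / cross-sectional area
= 37.3 / 4.5
= 8.2889 m/s

8.2889 m/s


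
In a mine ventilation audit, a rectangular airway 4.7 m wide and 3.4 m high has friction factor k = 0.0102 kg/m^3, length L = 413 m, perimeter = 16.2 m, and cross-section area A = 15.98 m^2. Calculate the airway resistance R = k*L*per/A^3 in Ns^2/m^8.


Compute the numerator:
k * L * per = 0.0102 * 413 * 16.2
= 68.24412
Compute the denominator:
A^3 = 15.98^3 = 4080.659192
Resistance:
R = 68.24412 / 4080.659192
= 0.0167 Ns^2/m^8

0.0167 Ns^2/m^8


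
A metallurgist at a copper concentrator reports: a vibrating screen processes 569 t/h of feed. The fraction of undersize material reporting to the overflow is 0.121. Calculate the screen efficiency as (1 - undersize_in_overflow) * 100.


87.9%

Screen efficiency = (1 - fraction of undersize in overflow) * 100
= (1 - 0.121) * 100
= 0.879 * 100
= 87.9%


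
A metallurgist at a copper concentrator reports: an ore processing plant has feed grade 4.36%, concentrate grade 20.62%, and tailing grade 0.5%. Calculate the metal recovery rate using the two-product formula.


90.7322%

Using the two-product formula:
R = 100 * c * (f - t) / (f * (c - t))
Numerator = 100 * 20.62 * (4.36 - 0.5)
= 100 * 20.62 * 3.86
= 7959.32
Denominator = 4.36 * (20.62 - 0.5)
= 4.36 * 20.12
= 87.7232
R = 7959.32 / 87.7232
= 90.7322%


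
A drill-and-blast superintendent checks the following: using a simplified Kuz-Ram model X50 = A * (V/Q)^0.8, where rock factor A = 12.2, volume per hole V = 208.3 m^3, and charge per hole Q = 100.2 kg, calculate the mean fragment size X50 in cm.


21.9087 cm

Compute V/Q:
V/Q = 208.3 / 100.2 = 2.078842315
Raise to the power 0.8:
(V/Q)^0.8 = 2.078842315^0.8 = 1.795796988
Multiply by A:
X50 = 12.2 * 1.795796988
= 21.9087 cm


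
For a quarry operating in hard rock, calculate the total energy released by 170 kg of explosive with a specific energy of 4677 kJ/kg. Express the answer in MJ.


795.09 MJ

Energy = mass * specific_energy / 1000
= 170 * 4677 / 1000
= 795090 / 1000
= 795.09 MJ


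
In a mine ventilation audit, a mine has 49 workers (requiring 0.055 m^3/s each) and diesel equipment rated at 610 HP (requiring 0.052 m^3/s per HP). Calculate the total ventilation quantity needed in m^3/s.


34.415 m^3/s

Airflow for workers:
Q_people = 49 * 0.055 = 2.695 m^3/s
Airflow for diesel equipment:
Q_diesel = 610 * 0.052 = 31.72 m^3/s
Total ventilation:
Q_total = 2.695 + 31.72
= 34.415 m^3/s


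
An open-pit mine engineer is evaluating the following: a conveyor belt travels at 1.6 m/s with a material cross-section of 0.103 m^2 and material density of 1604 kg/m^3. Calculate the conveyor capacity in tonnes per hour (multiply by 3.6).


Volumetric flow = speed * area
= 1.6 * 0.103 = 0.1648 m^3/s
Mass flow = volumetric * density
= 0.1648 * 1604 = 264.3392 kg/s
Convert to t/h: multiply by 3.6
Capacity = 264.3392 * 3.6
= 951.6211 t/h

951.6211 t/h


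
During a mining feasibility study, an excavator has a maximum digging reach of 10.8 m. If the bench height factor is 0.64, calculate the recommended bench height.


Bench height = reach * factor
= 10.8 * 0.64
= 6.912 m

6.912 m


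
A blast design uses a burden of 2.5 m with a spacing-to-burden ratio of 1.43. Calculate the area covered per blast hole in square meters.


First, find the spacing:
Spacing = burden * ratio = 2.5 * 1.43
= 3.575 m
Then, calculate the area:
Area = burden * spacing = 2.5 * 3.575
= 8.9375 m^2

8.9375 m^2


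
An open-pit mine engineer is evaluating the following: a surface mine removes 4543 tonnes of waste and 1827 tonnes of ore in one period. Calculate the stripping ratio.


2.4866

Stripping ratio = waste tonnage / ore tonnage
= 4543 / 1827
= 2.4866


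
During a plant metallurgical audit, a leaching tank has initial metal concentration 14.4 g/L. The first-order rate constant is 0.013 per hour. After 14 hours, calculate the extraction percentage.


16.6399%

Compute the exponent:
-k * t = -0.013 * 14 = -0.182
Remaining concentration:
C = 14.4 * exp(-0.182)
= 14.4 * 0.8336013404
= 12.0038593 g/L
Extracted = 14.4 - 12.0038593 = 2.396140698 g/L
Extraction % = 2.396140698 / 14.4 * 100
= 16.6399%


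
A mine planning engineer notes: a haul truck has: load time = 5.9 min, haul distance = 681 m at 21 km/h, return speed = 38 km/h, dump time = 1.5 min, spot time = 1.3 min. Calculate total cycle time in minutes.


11.721 min

Convert haul speed to m/min: 21 * 1000/60 = 350 m/min
Haul time = 681 / 350 = 1.945714286 min
Convert return speed to m/min: 38 * 1000/60 = 633.3333333 m/min
Return time = 681 / 633.3333333 = 1.075263158 min
Total cycle time:
= 5.9 + 1.945714286 + 1.5 + 1.075263158 + 1.3
= 11.721 min


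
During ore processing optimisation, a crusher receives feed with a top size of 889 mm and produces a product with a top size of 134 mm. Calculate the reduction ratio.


6.6343

Reduction ratio = feed size / product size
= 889 / 134
= 6.6343


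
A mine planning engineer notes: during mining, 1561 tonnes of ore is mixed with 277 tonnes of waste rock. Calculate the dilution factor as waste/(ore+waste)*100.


Total material = ore + waste
= 1561 + 277 = 1838 tonnes
Dilution = waste / total * 100
= 277 / 1838 * 100
= 0.1507072905 * 100
= 15.0707%

15.0707%


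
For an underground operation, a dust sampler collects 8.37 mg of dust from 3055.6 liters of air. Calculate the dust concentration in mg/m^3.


2.7392 mg/m^3

Convert liters to m^3: 1 m^3 = 1000 L
Concentration = mass / volume * 1000
= 8.37 / 3055.6 * 1000
= 0.002739232884 * 1000
= 2.7392 mg/m^3


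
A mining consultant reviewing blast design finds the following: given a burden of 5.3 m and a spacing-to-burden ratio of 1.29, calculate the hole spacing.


6.837 m

Spacing = burden * ratio
= 5.3 * 1.29
= 6.837 m


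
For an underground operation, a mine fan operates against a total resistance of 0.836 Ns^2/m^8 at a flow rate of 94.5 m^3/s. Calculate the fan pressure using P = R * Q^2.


Compute Q^2:
Q^2 = 94.5^2 = 8930.25
Compute pressure:
P = R * Q^2 = 0.836 * 8930.25
= 7465.689 Pa

7465.689 Pa


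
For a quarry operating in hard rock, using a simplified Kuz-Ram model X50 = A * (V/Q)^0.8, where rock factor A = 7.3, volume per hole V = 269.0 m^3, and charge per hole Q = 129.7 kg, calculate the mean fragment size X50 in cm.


13.085 cm

Compute V/Q:
V/Q = 269.0 / 129.7 = 2.074016962
Raise to the power 0.8:
(V/Q)^0.8 = 2.074016962^0.8 = 1.792461528
Multiply by A:
X50 = 7.3 * 1.792461528
= 13.085 cm


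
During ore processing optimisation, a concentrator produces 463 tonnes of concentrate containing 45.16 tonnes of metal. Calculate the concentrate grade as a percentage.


Grade = (metal in concentrate / concentrate mass) * 100
= (45.16 / 463) * 100
= 0.09753779698 * 100
= 9.7538%

9.7538%


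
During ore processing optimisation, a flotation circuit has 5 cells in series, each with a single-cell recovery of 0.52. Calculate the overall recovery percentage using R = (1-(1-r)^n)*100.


Complement of single-cell recovery:
1 - r = 1 - 0.52 = 0.48
Raise to power n:
(1 - r)^5 = 0.48^5 = 0.0254803968
Overall recovery:
R = (1 - 0.0254803968) * 100
= 97.452%

97.452%


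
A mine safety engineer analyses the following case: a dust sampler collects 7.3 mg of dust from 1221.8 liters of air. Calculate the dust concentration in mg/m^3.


Convert liters to m^3: 1 m^3 = 1000 L
Concentration = mass / volume * 1000
= 7.3 / 1221.8 * 1000
= 0.005974791292 * 1000
= 5.9748 mg/m^3

5.9748 mg/m^3


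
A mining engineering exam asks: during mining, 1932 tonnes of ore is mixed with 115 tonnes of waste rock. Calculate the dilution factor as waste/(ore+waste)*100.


Total material = ore + waste
= 1932 + 115 = 2047 tonnes
Dilution = waste / total * 100
= 115 / 2047 * 100
= 0.05617977528 * 100
= 5.618%

5.618%


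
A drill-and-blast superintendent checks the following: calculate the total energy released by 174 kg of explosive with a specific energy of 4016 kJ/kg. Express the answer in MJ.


Energy = mass * specific_energy / 1000
= 174 * 4016 / 1000
= 698784 / 1000
= 698.784 MJ

698.784 MJ


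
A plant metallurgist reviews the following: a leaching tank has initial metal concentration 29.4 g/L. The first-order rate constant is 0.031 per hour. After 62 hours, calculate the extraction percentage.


85.3686%

Compute the exponent:
-k * t = -0.031 * 62 = -1.922
Remaining concentration:
C = 29.4 * exp(-1.922)
= 29.4 * 0.1463140412
= 4.301632812 g/L
Extracted = 29.4 - 4.301632812 = 25.09836719 g/L
Extraction % = 25.09836719 / 29.4 * 100
= 85.3686%


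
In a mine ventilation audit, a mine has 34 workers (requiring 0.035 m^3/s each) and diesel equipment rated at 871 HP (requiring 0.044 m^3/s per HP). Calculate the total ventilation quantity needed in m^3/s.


39.514 m^3/s

Airflow for workers:
Q_people = 34 * 0.035 = 1.19 m^3/s
Airflow for diesel equipment:
Q_diesel = 871 * 0.044 = 38.324 m^3/s
Total ventilation:
Q_total = 1.19 + 38.324
= 39.514 m^3/s


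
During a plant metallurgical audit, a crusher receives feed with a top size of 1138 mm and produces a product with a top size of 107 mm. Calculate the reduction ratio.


10.6355

Reduction ratio = feed size / product size
= 1138 / 107
= 10.6355


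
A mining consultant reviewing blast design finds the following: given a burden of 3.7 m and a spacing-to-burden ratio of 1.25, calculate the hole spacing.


4.625 m

Spacing = burden * ratio
= 3.7 * 1.25
= 4.625 m


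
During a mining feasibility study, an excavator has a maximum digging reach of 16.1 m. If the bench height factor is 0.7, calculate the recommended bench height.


11.27 m

Bench height = reach * factor
= 16.1 * 0.7
= 11.27 m


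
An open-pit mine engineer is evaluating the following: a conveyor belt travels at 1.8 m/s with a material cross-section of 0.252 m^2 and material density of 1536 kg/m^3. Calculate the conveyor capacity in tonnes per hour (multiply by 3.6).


Volumetric flow = speed * area
= 1.8 * 0.252 = 0.4536 m^3/s
Mass flow = volumetric * density
= 0.4536 * 1536 = 696.7296 kg/s
Convert to t/h: multiply by 3.6
Capacity = 696.7296 * 3.6
= 2508.2266 t/h

2508.2266 t/h


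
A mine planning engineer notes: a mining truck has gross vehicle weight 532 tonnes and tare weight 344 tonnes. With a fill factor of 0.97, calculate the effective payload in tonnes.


Maximum payload = gross - tare
= 532 - 344 = 188 tonnes
Effective payload = max payload * fill factor
= 188 * 0.97
= 182.36 tonnes

182.36 tonnes


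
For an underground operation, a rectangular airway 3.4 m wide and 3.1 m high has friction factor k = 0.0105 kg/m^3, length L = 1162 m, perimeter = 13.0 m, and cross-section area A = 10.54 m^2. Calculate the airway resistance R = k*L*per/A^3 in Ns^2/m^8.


Compute the numerator:
k * L * per = 0.0105 * 1162 * 13.0
= 158.613
Compute the denominator:
A^3 = 10.54^3 = 1170.905464
Resistance:
R = 158.613 / 1170.905464
= 0.1355 Ns^2/m^8

0.1355 Ns^2/m^8


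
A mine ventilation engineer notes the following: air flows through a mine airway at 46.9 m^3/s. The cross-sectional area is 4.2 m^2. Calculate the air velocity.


11.1667 m/s

Velocity = flow rate / cross-sectional area
= 46.9 / 4.2
= 11.1667 m/s


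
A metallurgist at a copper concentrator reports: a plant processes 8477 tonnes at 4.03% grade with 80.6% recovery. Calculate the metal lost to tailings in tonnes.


Total metal in feed:
= 8477 * 4.03 / 100 = 341.6231 tonnes
Metal recovered:
= 341.6231 * 80.6 / 100 = 275.3482186 tonnes
Metal lost to tailings:
= 341.6231 - 275.3482186
= 66.2749 tonnes

66.2749 tonnes


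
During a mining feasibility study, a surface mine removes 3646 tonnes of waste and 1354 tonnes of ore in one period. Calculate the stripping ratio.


2.6928

Stripping ratio = waste tonnage / ore tonnage
= 3646 / 1354
= 2.6928


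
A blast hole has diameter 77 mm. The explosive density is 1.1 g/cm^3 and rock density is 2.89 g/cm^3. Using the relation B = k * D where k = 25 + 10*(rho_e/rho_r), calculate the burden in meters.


2.2181 m

First, compute k:
rho_e / rho_r = 1.1 / 2.89 = 0.3806228374
k = 25 + 10 * 0.3806228374 = 28.80622837
Then, compute burden:
B = k * D / 1000 = 28.80622837 * 77 / 1000
= 2218.079585 / 1000
= 2.2181 m


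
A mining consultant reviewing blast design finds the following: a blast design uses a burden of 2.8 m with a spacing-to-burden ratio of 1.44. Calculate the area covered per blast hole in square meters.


11.2896 m^2

First, find the spacing:
Spacing = burden * ratio = 2.8 * 1.44
= 4.032 m
Then, calculate the area:
Area = burden * spacing = 2.8 * 4.032
= 11.2896 m^2


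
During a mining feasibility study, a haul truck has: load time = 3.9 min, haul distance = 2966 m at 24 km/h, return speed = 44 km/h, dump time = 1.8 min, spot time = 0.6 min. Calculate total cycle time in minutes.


17.7595 min

Convert haul speed to m/min: 24 * 1000/60 = 400 m/min
Haul time = 2966 / 400 = 7.415 min
Convert return speed to m/min: 44 * 1000/60 = 733.3333333 m/min
Return time = 2966 / 733.3333333 = 4.044545455 min
Total cycle time:
= 3.9 + 7.415 + 1.8 + 4.044545455 + 0.6
= 17.7595 min


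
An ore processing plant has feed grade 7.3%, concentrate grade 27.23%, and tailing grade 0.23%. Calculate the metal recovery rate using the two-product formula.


97.6743%

Using the two-product formula:
R = 100 * c * (f - t) / (f * (c - t))
Numerator = 100 * 27.23 * (7.3 - 0.23)
= 100 * 27.23 * 7.07
= 19251.61
Denominator = 7.3 * (27.23 - 0.23)
= 7.3 * 27.0
= 197.1
R = 19251.61 / 197.1
= 97.6743%


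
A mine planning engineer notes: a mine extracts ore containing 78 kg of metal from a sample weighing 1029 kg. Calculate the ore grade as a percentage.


Ore grade = (metal mass / ore mass) * 100
= (78 / 1029) * 100
= 0.07580174927 * 100
= 7.5802%

7.5802%


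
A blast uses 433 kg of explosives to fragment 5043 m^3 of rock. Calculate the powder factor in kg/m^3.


Powder factor = explosive mass / rock volume
= 433 / 5043
= 0.0859 kg/m^3

0.0859 kg/m^3


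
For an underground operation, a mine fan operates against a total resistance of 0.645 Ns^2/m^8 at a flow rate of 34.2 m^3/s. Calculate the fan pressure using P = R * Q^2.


Compute Q^2:
Q^2 = 34.2^2 = 1169.64
Compute pressure:
P = R * Q^2 = 0.645 * 1169.64
= 754.4178 Pa

754.4178 Pa


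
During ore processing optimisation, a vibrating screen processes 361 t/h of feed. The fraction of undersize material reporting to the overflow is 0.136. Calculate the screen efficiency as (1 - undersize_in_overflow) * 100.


Screen efficiency = (1 - fraction of undersize in overflow) * 100
= (1 - 0.136) * 100
= 0.864 * 100
= 86.4%

86.4%


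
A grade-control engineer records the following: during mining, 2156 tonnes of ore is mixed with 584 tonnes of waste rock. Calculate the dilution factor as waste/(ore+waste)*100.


Total material = ore + waste
= 2156 + 584 = 2740 tonnes
Dilution = waste / total * 100
= 584 / 2740 * 100
= 0.2131386861 * 100
= 21.3139%

21.3139%


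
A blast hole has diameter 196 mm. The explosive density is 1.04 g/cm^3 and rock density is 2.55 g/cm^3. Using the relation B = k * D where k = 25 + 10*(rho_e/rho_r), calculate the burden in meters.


5.6994 m

First, compute k:
rho_e / rho_r = 1.04 / 2.55 = 0.4078431373
k = 25 + 10 * 0.4078431373 = 29.07843137
Then, compute burden:
B = k * D / 1000 = 29.07843137 * 196 / 1000
= 5699.372549 / 1000
= 5.6994 m


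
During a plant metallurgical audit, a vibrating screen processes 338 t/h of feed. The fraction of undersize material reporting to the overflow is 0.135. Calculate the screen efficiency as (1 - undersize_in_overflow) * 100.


Screen efficiency = (1 - fraction of undersize in overflow) * 100
= (1 - 0.135) * 100
= 0.865 * 100
= 86.5%

86.5%


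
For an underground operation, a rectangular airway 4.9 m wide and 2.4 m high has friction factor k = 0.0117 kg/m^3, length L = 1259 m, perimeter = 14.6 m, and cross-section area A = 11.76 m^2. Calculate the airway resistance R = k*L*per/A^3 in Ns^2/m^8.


Compute the numerator:
k * L * per = 0.0117 * 1259 * 14.6
= 215.06238
Compute the denominator:
A^3 = 11.76^3 = 1626.379776
Resistance:
R = 215.06238 / 1626.379776
= 0.1322 Ns^2/m^8

0.1322 Ns^2/m^8


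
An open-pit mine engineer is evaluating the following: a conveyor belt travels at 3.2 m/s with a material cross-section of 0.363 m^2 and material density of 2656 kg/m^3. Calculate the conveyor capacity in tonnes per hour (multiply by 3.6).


Volumetric flow = speed * area
= 3.2 * 0.363 = 1.1616 m^3/s
Mass flow = volumetric * density
= 1.1616 * 2656 = 3085.2096 kg/s
Convert to t/h: multiply by 3.6
Capacity = 3085.2096 * 3.6
= 11106.7546 t/h

11106.7546 t/h


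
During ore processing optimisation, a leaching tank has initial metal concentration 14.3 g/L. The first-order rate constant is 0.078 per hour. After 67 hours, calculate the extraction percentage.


Compute the exponent:
-k * t = -0.078 * 67 = -5.226
Remaining concentration:
C = 14.3 * exp(-5.226)
= 14.3 * 0.005374982289
= 0.07686224674 g/L
Extracted = 14.3 - 0.07686224674 = 14.22313775 g/L
Extraction % = 14.22313775 / 14.3 * 100
= 99.4625%

99.4625%


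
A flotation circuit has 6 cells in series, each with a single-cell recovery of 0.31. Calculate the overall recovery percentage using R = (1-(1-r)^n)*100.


Complement of single-cell recovery:
1 - r = 1 - 0.31 = 0.69
Raise to power n:
(1 - r)^6 = 0.69^6 = 0.1079181631
Overall recovery:
R = (1 - 0.1079181631) * 100
= 89.2082%

89.2082%


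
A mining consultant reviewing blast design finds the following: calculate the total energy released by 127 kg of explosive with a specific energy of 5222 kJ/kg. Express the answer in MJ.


663.194 MJ

Energy = mass * specific_energy / 1000
= 127 * 5222 / 1000
= 663194 / 1000
= 663.194 MJ


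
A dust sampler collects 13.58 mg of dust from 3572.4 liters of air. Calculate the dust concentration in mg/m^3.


3.8014 mg/m^3

Convert liters to m^3: 1 m^3 = 1000 L
Concentration = mass / volume * 1000
= 13.58 / 3572.4 * 1000
= 0.003801366028 * 1000
= 3.8014 mg/m^3


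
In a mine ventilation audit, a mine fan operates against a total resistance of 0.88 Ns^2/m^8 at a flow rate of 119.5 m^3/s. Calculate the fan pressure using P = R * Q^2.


12566.62 Pa

Compute Q^2:
Q^2 = 119.5^2 = 14280.25
Compute pressure:
P = R * Q^2 = 0.88 * 14280.25
= 12566.62 Pa


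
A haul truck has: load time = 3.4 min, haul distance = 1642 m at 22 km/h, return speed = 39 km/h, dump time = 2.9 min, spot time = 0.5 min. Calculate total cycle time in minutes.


Convert haul speed to m/min: 22 * 1000/60 = 366.6666667 m/min
Haul time = 1642 / 366.6666667 = 4.478181818 min
Convert return speed to m/min: 39 * 1000/60 = 650 m/min
Return time = 1642 / 650 = 2.526153846 min
Total cycle time:
= 3.4 + 4.478181818 + 2.9 + 2.526153846 + 0.5
= 13.8043 min

13.8043 min


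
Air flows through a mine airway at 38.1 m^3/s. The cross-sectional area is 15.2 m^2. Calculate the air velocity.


Velocity = flow rate / cross-sectional area
= 38.1 / 15.2
= 2.5066 m/s

2.5066 m/s


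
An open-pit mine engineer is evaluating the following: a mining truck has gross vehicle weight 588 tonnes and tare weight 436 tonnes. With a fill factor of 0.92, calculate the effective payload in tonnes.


139.84 tonnes

Maximum payload = gross - tare
= 588 - 436 = 152 tonnes
Effective payload = max payload * fill factor
= 152 * 0.92
= 139.84 tonnes


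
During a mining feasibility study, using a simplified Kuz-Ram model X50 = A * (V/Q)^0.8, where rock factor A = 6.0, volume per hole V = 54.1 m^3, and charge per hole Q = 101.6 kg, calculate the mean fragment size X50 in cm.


Compute V/Q:
V/Q = 54.1 / 101.6 = 0.532480315
Raise to the power 0.8:
(V/Q)^0.8 = 0.532480315^0.8 = 0.6040082154
Multiply by A:
X50 = 6.0 * 0.6040082154
= 3.624 cm

3.624 cm


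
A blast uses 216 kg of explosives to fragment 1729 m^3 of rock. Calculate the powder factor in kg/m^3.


0.1249 kg/m^3

Powder factor = explosive mass / rock volume
= 216 / 1729
= 0.1249 kg/m^3


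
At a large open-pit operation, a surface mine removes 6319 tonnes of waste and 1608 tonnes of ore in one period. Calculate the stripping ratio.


Stripping ratio = waste tonnage / ore tonnage
= 6319 / 1608
= 3.9297

3.9297


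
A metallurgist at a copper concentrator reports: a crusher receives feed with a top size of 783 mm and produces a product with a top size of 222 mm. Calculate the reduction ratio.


Reduction ratio = feed size / product size
= 783 / 222
= 3.527

3.527


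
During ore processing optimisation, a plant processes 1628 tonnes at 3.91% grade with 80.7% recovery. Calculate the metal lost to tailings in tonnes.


Total metal in feed:
= 1628 * 3.91 / 100 = 63.6548 tonnes
Metal recovered:
= 63.6548 * 80.7 / 100 = 51.3694236 tonnes
Metal lost to tailings:
= 63.6548 - 51.3694236
= 12.2854 tonnes

12.2854 tonnes


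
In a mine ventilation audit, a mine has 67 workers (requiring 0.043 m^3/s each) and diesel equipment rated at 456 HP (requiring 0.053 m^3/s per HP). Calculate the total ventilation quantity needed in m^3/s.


Airflow for workers:
Q_people = 67 * 0.043 = 2.881 m^3/s
Airflow for diesel equipment:
Q_diesel = 456 * 0.053 = 24.168 m^3/s
Total ventilation:
Q_total = 2.881 + 24.168
= 27.049 m^3/s

27.049 m^3/s


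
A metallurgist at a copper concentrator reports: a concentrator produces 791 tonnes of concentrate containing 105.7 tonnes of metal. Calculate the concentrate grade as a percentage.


Grade = (metal in concentrate / concentrate mass) * 100
= (105.7 / 791) * 100
= 0.1336283186 * 100
= 13.3628%

13.3628%


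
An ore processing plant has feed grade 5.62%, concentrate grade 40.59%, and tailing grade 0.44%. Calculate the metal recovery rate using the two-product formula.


Using the two-product formula:
R = 100 * c * (f - t) / (f * (c - t))
Numerator = 100 * 40.59 * (5.62 - 0.44)
= 100 * 40.59 * 5.18
= 21025.62
Denominator = 5.62 * (40.59 - 0.44)
= 5.62 * 40.15
= 225.643
R = 21025.62 / 225.643
= 93.1809%

93.1809%


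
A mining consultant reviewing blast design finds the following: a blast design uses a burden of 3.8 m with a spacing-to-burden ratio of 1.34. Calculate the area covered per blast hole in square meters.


First, find the spacing:
Spacing = burden * ratio = 3.8 * 1.34
= 5.092 m
Then, calculate the area:
Area = burden * spacing = 3.8 * 5.092
= 19.3496 m^2

19.3496 m^2


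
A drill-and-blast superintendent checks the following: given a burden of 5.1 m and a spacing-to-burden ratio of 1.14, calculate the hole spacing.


5.814 m

Spacing = burden * ratio
= 5.1 * 1.14
= 5.814 m


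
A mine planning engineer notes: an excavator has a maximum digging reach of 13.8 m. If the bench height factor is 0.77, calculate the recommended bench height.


10.626 m

Bench height = reach * factor
= 13.8 * 0.77
= 10.626 m


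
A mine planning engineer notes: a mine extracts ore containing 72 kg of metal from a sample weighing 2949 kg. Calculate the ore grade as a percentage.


Ore grade = (metal mass / ore mass) * 100
= (72 / 2949) * 100
= 0.02441505595 * 100
= 2.4415%

2.4415%


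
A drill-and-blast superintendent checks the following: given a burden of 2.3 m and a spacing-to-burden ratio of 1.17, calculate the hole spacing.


Spacing = burden * ratio
= 2.3 * 1.17
= 2.691 m

2.691 m


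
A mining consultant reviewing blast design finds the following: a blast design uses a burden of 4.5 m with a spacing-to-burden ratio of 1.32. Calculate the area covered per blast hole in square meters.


26.73 m^2

First, find the spacing:
Spacing = burden * ratio = 4.5 * 1.32
= 5.94 m
Then, calculate the area:
Area = burden * spacing = 4.5 * 5.94
= 26.73 m^2


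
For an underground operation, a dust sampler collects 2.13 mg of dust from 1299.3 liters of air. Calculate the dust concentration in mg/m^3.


Convert liters to m^3: 1 m^3 = 1000 L
Concentration = mass / volume * 1000
= 2.13 / 1299.3 * 1000
= 0.001639344262 * 1000
= 1.6393 mg/m^3

1.6393 mg/m^3


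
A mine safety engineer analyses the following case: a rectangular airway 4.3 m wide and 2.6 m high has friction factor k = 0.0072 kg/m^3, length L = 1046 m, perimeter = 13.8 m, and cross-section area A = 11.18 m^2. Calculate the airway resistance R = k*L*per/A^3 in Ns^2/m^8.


Compute the numerator:
k * L * per = 0.0072 * 1046 * 13.8
= 103.93056
Compute the denominator:
A^3 = 11.18^3 = 1397.415032
Resistance:
R = 103.93056 / 1397.415032
= 0.0744 Ns^2/m^8

0.0744 Ns^2/m^8


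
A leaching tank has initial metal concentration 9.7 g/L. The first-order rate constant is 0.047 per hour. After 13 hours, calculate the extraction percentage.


45.7192%

Compute the exponent:
-k * t = -0.047 * 13 = -0.611
Remaining concentration:
C = 9.7 * exp(-0.611)
= 9.7 * 0.5428077898
= 5.265235561 g/L
Extracted = 9.7 - 5.265235561 = 4.434764439 g/L
Extraction % = 4.434764439 / 9.7 * 100
= 45.7192%


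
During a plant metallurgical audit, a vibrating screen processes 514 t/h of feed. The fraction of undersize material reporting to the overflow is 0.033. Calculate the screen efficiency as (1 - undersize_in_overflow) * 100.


96.7%

Screen efficiency = (1 - fraction of undersize in overflow) * 100
= (1 - 0.033) * 100
= 0.967 * 100
= 96.7%


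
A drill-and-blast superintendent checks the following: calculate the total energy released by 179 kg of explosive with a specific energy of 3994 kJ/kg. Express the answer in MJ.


714.926 MJ

Energy = mass * specific_energy / 1000
= 179 * 3994 / 1000
= 714926 / 1000
= 714.926 MJ


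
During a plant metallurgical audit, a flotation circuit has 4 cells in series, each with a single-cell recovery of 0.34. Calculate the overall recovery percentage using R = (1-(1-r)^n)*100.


Complement of single-cell recovery:
1 - r = 1 - 0.34 = 0.66
Raise to power n:
(1 - r)^4 = 0.66^4 = 0.18974736
Overall recovery:
R = (1 - 0.18974736) * 100
= 81.0253%

81.0253%


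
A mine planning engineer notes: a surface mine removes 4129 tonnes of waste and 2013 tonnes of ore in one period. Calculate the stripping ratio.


2.0512

Stripping ratio = waste tonnage / ore tonnage
= 4129 / 2013
= 2.0512


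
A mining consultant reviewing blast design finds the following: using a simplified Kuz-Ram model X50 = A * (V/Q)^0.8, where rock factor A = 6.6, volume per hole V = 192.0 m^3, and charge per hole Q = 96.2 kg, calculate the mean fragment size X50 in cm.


11.4722 cm

Compute V/Q:
V/Q = 192.0 / 96.2 = 1.995841996
Raise to the power 0.8:
(V/Q)^0.8 = 1.995841996^0.8 = 1.738204722
Multiply by A:
X50 = 6.6 * 1.738204722
= 11.4722 cm


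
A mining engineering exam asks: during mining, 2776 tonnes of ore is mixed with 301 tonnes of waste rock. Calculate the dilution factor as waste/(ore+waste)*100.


9.7823%

Total material = ore + waste
= 2776 + 301 = 3077 tonnes
Dilution = waste / total * 100
= 301 / 3077 * 100
= 0.09782255444 * 100
= 9.7823%


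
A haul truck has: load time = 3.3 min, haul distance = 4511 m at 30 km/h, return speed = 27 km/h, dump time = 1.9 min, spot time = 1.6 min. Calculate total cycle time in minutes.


25.8464 min

Convert haul speed to m/min: 30 * 1000/60 = 500 m/min
Haul time = 4511 / 500 = 9.022 min
Convert return speed to m/min: 27 * 1000/60 = 450 m/min
Return time = 4511 / 450 = 10.02444444 min
Total cycle time:
= 3.3 + 9.022 + 1.9 + 10.02444444 + 1.6
= 25.8464 min


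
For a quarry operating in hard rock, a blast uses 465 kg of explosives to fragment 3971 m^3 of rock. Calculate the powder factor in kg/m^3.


Powder factor = explosive mass / rock volume
= 465 / 3971
= 0.1171 kg/m^3

0.1171 kg/m^3


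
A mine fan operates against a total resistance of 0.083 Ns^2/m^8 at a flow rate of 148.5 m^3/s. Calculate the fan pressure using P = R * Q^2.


Compute Q^2:
Q^2 = 148.5^2 = 22052.25
Compute pressure:
P = R * Q^2 = 0.083 * 22052.25
= 1830.3368 Pa

1830.3368 Pa


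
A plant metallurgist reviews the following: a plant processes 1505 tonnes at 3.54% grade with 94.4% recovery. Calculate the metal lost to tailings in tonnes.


2.9835 tonnes

Total metal in feed:
= 1505 * 3.54 / 100 = 53.277 tonnes
Metal recovered:
= 53.277 * 94.4 / 100 = 50.293488 tonnes
Metal lost to tailings:
= 53.277 - 50.293488
= 2.9835 tonnes


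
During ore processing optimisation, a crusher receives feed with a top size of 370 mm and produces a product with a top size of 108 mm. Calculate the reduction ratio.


Reduction ratio = feed size / product size
= 370 / 108
= 3.4259

3.4259


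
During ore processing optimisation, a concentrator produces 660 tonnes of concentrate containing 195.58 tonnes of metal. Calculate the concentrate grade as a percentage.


Grade = (metal in concentrate / concentrate mass) * 100
= (195.58 / 660) * 100
= 0.2963333333 * 100
= 29.6333%

29.6333%


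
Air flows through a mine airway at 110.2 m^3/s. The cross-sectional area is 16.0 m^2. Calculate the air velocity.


Velocity = flow rate / cross-sectional area
= 110.2 / 16.0
= 6.8875 m/s

6.8875 m/s


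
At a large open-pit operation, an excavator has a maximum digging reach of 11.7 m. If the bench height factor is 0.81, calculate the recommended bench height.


9.477 m

Bench height = reach * factor
= 11.7 * 0.81
= 9.477 m


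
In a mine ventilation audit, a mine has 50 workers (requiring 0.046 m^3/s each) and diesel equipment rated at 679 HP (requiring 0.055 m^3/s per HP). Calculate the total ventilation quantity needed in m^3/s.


Airflow for workers:
Q_people = 50 * 0.046 = 2.3 m^3/s
Airflow for diesel equipment:
Q_diesel = 679 * 0.055 = 37.345 m^3/s
Total ventilation:
Q_total = 2.3 + 37.345
= 39.645 m^3/s

39.645 m^3/s


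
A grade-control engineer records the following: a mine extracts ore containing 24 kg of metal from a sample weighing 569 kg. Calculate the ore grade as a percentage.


4.2179%

Ore grade = (metal mass / ore mass) * 100
= (24 / 569) * 100
= 0.04217926186 * 100
= 4.2179%


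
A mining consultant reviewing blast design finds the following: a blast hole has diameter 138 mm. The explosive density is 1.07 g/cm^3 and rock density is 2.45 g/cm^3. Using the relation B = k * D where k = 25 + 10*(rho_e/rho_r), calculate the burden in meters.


4.0527 m

First, compute k:
rho_e / rho_r = 1.07 / 2.45 = 0.4367346939
k = 25 + 10 * 0.4367346939 = 29.36734694
Then, compute burden:
B = k * D / 1000 = 29.36734694 * 138 / 1000
= 4052.693878 / 1000
= 4.0527 m
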